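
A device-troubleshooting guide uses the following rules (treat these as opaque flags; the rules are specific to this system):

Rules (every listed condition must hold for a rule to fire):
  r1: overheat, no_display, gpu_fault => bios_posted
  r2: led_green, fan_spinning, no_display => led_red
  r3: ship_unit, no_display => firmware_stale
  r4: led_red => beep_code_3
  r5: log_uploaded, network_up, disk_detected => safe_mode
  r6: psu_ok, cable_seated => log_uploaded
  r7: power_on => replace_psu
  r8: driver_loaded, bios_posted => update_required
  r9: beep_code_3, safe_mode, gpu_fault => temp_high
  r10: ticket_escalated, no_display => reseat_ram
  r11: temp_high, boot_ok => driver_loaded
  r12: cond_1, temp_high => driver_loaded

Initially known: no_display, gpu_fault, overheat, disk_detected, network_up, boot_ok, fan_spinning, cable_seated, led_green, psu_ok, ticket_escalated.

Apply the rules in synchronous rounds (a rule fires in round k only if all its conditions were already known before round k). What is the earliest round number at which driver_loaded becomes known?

4

Round 1 — r1, r2, r6, r10, derive bios_posted, led_red, log_uploaded, reseat_ram.
Round 2 — r4, r5, derive beep_code_3, safe_mode.
Round 3 — r9, derive temp_high.
Round 4 — r11, derive driver_loaded.
driver_loaded first appears in round 4.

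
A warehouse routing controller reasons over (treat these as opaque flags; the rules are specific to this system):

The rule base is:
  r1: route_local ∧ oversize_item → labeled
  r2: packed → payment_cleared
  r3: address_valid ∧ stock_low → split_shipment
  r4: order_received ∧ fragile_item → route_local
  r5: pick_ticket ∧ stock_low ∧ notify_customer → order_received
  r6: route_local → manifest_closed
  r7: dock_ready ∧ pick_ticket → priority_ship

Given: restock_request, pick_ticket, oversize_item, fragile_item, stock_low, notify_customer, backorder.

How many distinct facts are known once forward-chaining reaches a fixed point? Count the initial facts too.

[1] r5 [pick_ticket ∧ stock_low ∧ notify_customer → order_received]. ⇒ new: order_received.
[2] r4 [order_received ∧ fragile_item → route_local]. ⇒ new: route_local.
[3] r1 [route_local ∧ oversize_item → labeled]; r6 [route_local → manifest_closed]. ⇒ new: labeled, manifest_closed.
Closure: {backorder, fragile_item, labeled, manifest_closed, notify_customer, order_received, oversize_item, pick_ticket, restock_request, route_local, stock_low} — 11 facts.

11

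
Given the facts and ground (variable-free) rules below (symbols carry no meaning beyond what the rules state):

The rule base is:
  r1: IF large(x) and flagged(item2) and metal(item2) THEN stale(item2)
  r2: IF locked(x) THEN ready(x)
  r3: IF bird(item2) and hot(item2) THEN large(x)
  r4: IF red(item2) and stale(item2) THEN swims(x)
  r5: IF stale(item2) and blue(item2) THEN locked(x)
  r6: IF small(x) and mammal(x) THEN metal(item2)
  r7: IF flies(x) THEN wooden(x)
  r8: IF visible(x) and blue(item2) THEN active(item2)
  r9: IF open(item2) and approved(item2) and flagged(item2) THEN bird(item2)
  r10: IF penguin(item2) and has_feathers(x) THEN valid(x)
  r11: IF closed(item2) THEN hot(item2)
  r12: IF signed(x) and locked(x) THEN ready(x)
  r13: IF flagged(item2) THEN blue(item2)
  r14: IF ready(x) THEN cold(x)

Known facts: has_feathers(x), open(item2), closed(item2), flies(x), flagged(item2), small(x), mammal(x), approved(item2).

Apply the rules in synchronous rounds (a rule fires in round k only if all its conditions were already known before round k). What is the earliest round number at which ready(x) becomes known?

Round 1: r6 [IF small(x) and mammal(x) THEN metal(item2)]; r7 [IF flies(x) THEN wooden(x)]; r9 [IF open(item2) and approved(item2) and flagged(item2) THEN bird(item2)]; r11 [IF closed(item2) THEN hot(item2)]; r13 [IF flagged(item2) THEN blue(item2)]. Adds metal(item2), wooden(x), bird(item2), hot(item2), blue(item2).
Round 2: r3 [IF bird(item2) and hot(item2) THEN large(x)]. Adds large(x).
Round 3: r1 [IF large(x) and flagged(item2) and metal(item2) THEN stale(item2)]. Adds stale(item2).
Round 4: r5 [IF stale(item2) and blue(item2) THEN locked(x)]. Adds locked(x).
Round 5: r2 [IF locked(x) THEN ready(x)]. Adds ready(x).
ready(x) first appears in round 5.

5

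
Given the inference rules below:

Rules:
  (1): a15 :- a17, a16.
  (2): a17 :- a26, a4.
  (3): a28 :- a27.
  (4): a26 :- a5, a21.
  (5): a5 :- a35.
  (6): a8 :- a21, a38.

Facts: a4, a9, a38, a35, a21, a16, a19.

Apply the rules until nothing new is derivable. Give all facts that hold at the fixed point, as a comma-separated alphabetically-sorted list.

Round 1: (5) [a5 :- a35.]; (6) [a8 :- a21, a38.]. New: a5, a8.
Round 2: (4) [a26 :- a5, a21.]. New: a26.
Round 3: (2) [a17 :- a26, a4.]. New: a17.
Round 4: (1) [a15 :- a17, a16.]. New: a15.

a15, a16, a17, a19, a21, a26, a35, a38, a4, a5, a8, a9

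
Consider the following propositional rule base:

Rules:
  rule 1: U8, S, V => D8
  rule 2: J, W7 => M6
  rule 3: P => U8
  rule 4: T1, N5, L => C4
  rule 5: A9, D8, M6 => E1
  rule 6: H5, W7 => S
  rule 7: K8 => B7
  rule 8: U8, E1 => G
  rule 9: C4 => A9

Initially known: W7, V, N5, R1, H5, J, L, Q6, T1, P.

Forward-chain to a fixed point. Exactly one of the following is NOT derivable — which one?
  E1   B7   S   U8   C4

Round 1: rule 2 [J, W7 => M6]; rule 3 [P => U8]; rule 4 [T1, N5, L => C4]; rule 6 [H5, W7 => S]. New: M6, U8, C4, S.
Round 2: rule 1 [U8, S, V => D8]; rule 9 [C4 => A9]. New: D8, A9.
Round 3: rule 5 [A9, D8, M6 => E1]. New: E1.
Round 4: rule 8 [U8, E1 => G]. New: G.
Derived: E1 (round 3), U8 (round 1), C4 (round 1), S (round 1). B7 never appears in any round.

B7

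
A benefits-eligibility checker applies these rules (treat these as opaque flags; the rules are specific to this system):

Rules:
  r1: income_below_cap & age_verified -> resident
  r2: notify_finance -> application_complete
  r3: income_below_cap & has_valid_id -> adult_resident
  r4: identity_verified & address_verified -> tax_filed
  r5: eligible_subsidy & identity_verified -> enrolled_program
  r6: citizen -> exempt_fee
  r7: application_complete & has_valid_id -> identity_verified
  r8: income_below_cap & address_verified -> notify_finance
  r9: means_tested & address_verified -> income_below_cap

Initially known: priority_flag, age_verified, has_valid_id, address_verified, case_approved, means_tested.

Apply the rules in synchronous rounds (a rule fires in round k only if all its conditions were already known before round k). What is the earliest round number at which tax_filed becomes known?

Round 1: r9 [means_tested & address_verified -> income_below_cap]. Adds income_below_cap.
Round 2: r1 [income_below_cap & age_verified -> resident]; r3 [income_below_cap & has_valid_id -> adult_resident]; r8 [income_below_cap & address_verified -> notify_finance]. Adds resident, adult_resident, notify_finance.
Round 3: r2 [notify_finance -> application_complete]. Adds application_complete.
Round 4: r7 [application_complete & has_valid_id -> identity_verified]. Adds identity_verified.
Round 5: r4 [identity_verified & address_verified -> tax_filed]. Adds tax_filed.
tax_filed first appears in round 5.

5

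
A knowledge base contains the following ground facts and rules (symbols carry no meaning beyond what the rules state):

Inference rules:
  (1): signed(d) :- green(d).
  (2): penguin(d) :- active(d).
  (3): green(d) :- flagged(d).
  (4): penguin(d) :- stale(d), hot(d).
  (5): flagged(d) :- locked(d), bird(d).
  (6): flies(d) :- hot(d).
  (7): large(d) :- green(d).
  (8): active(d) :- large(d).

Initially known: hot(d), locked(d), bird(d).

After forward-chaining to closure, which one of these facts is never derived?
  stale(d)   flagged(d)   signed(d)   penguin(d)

stale(d)

[1] (5) [flagged(d) :- locked(d), bird(d).]; (6) [flies(d) :- hot(d).]. ⇒ new: flagged(d), flies(d).
[2] (3) [green(d) :- flagged(d).]. ⇒ new: green(d).
[3] (1) [signed(d) :- green(d).]; (7) [large(d) :- green(d).]. ⇒ new: signed(d), large(d).
[4] (8) [active(d) :- large(d).]. ⇒ new: active(d).
[5] (2) [penguin(d) :- active(d).]. ⇒ new: penguin(d).
Derived: signed(d) (round 3), penguin(d) (round 5), flagged(d) (round 1). stale(d) never appears in any round.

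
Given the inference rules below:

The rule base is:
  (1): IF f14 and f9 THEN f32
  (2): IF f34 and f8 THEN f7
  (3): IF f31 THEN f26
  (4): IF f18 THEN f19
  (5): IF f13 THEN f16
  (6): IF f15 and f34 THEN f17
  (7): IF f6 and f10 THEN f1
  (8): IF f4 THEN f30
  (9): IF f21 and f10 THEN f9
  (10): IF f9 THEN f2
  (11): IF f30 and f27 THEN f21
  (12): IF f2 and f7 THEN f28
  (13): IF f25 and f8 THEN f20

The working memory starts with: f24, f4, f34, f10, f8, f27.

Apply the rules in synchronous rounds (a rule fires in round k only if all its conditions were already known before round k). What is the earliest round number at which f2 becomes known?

Round 1 fires (2), (8), giving f7, f30.
Round 2 fires (11), giving f21.
Round 3 fires (9), giving f9.
Round 4 fires (10), giving f2.
f2 first appears in round 4.

4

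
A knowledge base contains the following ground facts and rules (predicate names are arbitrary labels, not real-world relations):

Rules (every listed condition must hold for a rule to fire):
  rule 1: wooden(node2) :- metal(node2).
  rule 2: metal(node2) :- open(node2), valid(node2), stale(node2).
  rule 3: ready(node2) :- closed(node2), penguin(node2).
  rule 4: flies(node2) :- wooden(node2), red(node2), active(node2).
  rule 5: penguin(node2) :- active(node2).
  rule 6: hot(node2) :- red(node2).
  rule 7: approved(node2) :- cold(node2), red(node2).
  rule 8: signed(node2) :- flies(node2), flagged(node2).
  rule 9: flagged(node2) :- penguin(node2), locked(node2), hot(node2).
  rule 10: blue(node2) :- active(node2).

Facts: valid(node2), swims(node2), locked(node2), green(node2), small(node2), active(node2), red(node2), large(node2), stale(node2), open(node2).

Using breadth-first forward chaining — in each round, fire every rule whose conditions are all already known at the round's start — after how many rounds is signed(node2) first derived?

4

Round 1 — rule 2, rule 5, rule 6, rule 10, derive metal(node2), penguin(node2), hot(node2), blue(node2).
Round 2 — rule 1, rule 9, derive wooden(node2), flagged(node2).
Round 3 — rule 4, derive flies(node2).
Round 4 — rule 8, derive signed(node2).
signed(node2) first appears in round 4.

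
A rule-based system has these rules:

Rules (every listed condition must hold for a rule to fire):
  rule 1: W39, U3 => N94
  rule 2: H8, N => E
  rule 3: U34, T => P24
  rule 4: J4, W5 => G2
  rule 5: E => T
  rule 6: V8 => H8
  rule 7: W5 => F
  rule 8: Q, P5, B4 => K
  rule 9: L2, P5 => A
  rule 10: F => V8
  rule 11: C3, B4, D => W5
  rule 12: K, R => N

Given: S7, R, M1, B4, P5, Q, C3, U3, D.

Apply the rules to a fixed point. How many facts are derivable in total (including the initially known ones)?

17

Round 1 — rule 8, rule 11, derive K, W5.
Round 2 — rule 7, rule 12, derive F, N.
Round 3 — rule 10, derive V8.
Round 4 — rule 6, derive H8.
Round 5 — rule 2, derive E.
Round 6 — rule 5, derive T.
Closure: {B4, C3, D, E, F, H8, K, M1, N, P5, Q, R, S7, T, U3, V8, W5} — 17 facts.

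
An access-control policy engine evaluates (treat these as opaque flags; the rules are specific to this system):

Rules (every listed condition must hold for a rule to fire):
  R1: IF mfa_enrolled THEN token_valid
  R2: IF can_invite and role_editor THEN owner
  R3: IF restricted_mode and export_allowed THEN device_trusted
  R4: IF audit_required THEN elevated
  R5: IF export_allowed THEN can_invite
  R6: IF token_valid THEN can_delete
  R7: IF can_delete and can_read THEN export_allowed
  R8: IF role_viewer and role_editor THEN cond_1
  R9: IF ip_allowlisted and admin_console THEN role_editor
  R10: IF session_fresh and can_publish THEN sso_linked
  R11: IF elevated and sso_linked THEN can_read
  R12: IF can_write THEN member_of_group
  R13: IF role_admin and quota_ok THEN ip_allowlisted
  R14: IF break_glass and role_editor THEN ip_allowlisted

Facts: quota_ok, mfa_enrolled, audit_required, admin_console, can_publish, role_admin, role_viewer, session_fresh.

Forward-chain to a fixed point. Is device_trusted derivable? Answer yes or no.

no

Round 1 — R1, R4, R10, R13, derive token_valid, elevated, sso_linked, ip_allowlisted.
Round 2 — R6, R9, R11, derive can_delete, role_editor, can_read.
Round 3 — R7, R8, derive export_allowed, cond_1.
Round 4 — R5, derive can_invite.
Round 5 — R2, derive owner.
Fixed point reached. device_trusted is concluded only by R3; R3 needs restricted_mode (never derived).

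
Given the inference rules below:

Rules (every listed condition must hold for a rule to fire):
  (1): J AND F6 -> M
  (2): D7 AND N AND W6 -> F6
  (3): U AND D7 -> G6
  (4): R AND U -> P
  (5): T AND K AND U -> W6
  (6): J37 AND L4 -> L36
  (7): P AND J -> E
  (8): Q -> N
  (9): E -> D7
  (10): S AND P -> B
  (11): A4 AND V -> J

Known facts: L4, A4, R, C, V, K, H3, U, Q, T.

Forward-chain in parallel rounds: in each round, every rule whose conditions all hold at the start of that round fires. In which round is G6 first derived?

[1] (4) [R AND U -> P]; (5) [T AND K AND U -> W6]; (8) [Q -> N]; (11) [A4 AND V -> J]. ⇒ new: P, W6, N, J.
[2] (7) [P AND J -> E]. ⇒ new: E.
[3] (9) [E -> D7]. ⇒ new: D7.
[4] (2) [D7 AND N AND W6 -> F6]; (3) [U AND D7 -> G6]. ⇒ new: F6, G6.
G6 first appears in round 4.

4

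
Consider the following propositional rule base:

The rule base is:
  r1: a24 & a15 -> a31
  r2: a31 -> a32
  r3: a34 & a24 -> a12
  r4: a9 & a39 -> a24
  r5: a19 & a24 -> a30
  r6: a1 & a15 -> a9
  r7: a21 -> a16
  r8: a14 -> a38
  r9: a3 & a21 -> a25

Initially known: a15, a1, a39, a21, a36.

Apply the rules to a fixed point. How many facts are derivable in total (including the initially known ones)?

Round 1: r6 [a1 & a15 -> a9]; r7 [a21 -> a16]. New: a9, a16.
Round 2: r4 [a9 & a39 -> a24]. New: a24.
Round 3: r1 [a24 & a15 -> a31]. New: a31.
Round 4: r2 [a31 -> a32]. New: a32.
Closure: {a1, a15, a16, a21, a24, a31, a32, a36, a39, a9} — 10 facts.

10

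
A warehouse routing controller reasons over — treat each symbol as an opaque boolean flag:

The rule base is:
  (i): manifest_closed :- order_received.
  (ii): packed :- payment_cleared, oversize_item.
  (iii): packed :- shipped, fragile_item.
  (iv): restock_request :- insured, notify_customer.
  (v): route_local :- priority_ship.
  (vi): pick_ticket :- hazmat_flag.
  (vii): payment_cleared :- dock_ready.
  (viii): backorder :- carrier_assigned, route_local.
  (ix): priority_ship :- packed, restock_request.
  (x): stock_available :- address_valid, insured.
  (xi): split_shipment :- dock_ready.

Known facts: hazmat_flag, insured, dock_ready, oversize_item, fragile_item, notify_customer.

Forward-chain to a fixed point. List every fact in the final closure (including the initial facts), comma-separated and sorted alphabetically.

Round 1 fires (iv), (vi), (vii), (xi), giving restock_request, pick_ticket, payment_cleared, split_shipment.
Round 2 fires (ii), giving packed.
Round 3 fires (ix), giving priority_ship.
Round 4 fires (v), giving route_local.

dock_ready, fragile_item, hazmat_flag, insured, notify_customer, oversize_item, packed, payment_cleared, pick_ticket, priority_ship, restock_request, route_local, split_shipment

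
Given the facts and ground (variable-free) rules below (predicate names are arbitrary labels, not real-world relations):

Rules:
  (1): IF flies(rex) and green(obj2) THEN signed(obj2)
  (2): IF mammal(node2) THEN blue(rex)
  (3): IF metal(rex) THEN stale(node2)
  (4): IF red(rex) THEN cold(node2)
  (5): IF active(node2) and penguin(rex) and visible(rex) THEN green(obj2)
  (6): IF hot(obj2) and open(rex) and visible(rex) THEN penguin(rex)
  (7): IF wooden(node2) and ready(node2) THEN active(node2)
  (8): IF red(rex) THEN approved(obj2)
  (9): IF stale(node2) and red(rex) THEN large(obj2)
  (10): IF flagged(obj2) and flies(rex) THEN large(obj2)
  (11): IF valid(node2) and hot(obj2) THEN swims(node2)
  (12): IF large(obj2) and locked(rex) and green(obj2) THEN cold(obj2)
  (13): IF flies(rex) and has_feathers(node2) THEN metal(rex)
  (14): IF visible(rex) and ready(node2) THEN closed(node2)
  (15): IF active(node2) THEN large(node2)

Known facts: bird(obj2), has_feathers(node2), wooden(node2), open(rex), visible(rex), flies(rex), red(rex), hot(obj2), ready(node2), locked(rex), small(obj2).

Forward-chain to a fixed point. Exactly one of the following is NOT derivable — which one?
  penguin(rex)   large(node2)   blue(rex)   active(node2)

[1] (4) [IF red(rex) THEN cold(node2)]; (6) [IF hot(obj2) and open(rex) and visible(rex) THEN penguin(rex)]; (7) [IF wooden(node2) and ready(node2) THEN active(node2)]; (8) [IF red(rex) THEN approved(obj2)]; (13) [IF flies(rex) and has_feathers(node2) THEN metal(rex)]; (14) [IF visible(rex) and ready(node2) THEN closed(node2)]. ⇒ new: cold(node2), penguin(rex), active(node2), approved(obj2), metal(rex), closed(node2).
[2] (3) [IF metal(rex) THEN stale(node2)]; (5) [IF active(node2) and penguin(rex) and visible(rex) THEN green(obj2)]; (15) [IF active(node2) THEN large(node2)]. ⇒ new: stale(node2), green(obj2), large(node2).
[3] (1) [IF flies(rex) and green(obj2) THEN signed(obj2)]; (9) [IF stale(node2) and red(rex) THEN large(obj2)]. ⇒ new: signed(obj2), large(obj2).
[4] (12) [IF large(obj2) and locked(rex) and green(obj2) THEN cold(obj2)]. ⇒ new: cold(obj2).
Derived: active(node2) (round 1), penguin(rex) (round 1), large(node2) (round 2). blue(rex) never appears in any round.

blue(rex)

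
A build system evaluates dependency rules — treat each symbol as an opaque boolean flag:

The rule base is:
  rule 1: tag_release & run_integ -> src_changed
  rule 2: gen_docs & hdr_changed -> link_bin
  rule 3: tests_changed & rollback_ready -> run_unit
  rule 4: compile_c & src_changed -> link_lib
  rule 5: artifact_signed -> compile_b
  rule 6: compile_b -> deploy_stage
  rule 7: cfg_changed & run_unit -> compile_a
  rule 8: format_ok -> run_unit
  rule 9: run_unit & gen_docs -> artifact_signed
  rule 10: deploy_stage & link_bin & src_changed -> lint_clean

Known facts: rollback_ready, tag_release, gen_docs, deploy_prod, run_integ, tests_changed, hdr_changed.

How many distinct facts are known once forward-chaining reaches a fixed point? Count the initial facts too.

Round 1: rule 1 [tag_release & run_integ -> src_changed]; rule 2 [gen_docs & hdr_changed -> link_bin]; rule 3 [tests_changed & rollback_ready -> run_unit]. New: src_changed, link_bin, run_unit.
Round 2: rule 9 [run_unit & gen_docs -> artifact_signed]. New: artifact_signed.
Round 3: rule 5 [artifact_signed -> compile_b]. New: compile_b.
Round 4: rule 6 [compile_b -> deploy_stage]. New: deploy_stage.
Round 5: rule 10 [deploy_stage & link_bin & src_changed -> lint_clean]. New: lint_clean.
Closure: {artifact_signed, compile_b, deploy_prod, deploy_stage, gen_docs, hdr_changed, link_bin, lint_clean, rollback_ready, run_integ, run_unit, src_changed, tag_release, tests_changed} — 14 facts.

14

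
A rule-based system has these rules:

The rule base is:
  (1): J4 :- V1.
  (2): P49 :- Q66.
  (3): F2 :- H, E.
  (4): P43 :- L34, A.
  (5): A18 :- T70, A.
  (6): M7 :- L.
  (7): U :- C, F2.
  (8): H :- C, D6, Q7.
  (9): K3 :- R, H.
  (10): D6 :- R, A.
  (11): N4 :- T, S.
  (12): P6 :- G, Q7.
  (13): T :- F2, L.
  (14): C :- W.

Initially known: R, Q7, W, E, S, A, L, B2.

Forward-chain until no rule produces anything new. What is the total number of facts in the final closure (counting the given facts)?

Round 1 fires (6), (10), (14), giving M7, D6, C.
Round 2 fires (8), giving H.
Round 3 fires (3), (9), giving F2, K3.
Round 4 fires (7), (13), giving U, T.
Round 5 fires (11), giving N4.
Closure: {A, B2, C, D6, E, F2, H, K3, L, M7, N4, Q7, R, S, T, U, W} — 17 facts.

17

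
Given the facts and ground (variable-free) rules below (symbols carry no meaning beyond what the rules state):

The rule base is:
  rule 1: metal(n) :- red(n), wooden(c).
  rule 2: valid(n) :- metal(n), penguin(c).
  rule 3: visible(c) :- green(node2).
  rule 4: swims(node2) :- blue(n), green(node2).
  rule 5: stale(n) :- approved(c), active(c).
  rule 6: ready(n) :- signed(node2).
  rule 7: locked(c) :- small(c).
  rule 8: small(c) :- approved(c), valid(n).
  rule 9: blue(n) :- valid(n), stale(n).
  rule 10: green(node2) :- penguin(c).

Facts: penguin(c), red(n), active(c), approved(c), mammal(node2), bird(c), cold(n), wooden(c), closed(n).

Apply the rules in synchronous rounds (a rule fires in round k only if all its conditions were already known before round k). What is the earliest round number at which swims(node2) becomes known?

Round 1 fires rule 1, rule 5, rule 10, giving metal(n), stale(n), green(node2).
Round 2 fires rule 2, rule 3, giving valid(n), visible(c).
Round 3 fires rule 8, rule 9, giving small(c), blue(n).
Round 4 fires rule 4, rule 7, giving swims(node2), locked(c).
swims(node2) first appears in round 4.

4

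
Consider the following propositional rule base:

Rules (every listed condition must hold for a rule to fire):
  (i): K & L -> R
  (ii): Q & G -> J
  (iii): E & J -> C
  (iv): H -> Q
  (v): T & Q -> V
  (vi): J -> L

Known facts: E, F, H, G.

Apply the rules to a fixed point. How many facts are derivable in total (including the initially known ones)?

8

Round 1: (iv) [H -> Q]. Adds Q.
Round 2: (ii) [Q & G -> J]. Adds J.
Round 3: (iii) [E & J -> C]; (vi) [J -> L]. Adds C, L.
Closure: {C, E, F, G, H, J, L, Q} — 8 facts.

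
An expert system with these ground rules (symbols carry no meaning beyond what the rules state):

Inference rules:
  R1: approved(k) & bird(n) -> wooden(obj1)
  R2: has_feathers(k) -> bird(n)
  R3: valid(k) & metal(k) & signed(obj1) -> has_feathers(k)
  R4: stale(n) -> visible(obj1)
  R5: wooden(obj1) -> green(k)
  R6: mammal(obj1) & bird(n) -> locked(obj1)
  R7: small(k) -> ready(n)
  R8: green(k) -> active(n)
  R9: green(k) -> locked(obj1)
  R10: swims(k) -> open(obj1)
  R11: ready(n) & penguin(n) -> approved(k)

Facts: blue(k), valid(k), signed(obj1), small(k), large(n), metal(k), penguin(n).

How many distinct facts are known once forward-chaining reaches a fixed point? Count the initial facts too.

15

Round 1 fires R3, R7, giving has_feathers(k), ready(n).
Round 2 fires R2, R11, giving bird(n), approved(k).
Round 3 fires R1, giving wooden(obj1).
Round 4 fires R5, giving green(k).
Round 5 fires R8, R9, giving active(n), locked(obj1).
Closure: {active(n), approved(k), bird(n), blue(k), green(k), has_feathers(k), large(n), locked(obj1), metal(k), penguin(n), ready(n), signed(obj1), small(k), valid(k), wooden(obj1)} — 15 facts.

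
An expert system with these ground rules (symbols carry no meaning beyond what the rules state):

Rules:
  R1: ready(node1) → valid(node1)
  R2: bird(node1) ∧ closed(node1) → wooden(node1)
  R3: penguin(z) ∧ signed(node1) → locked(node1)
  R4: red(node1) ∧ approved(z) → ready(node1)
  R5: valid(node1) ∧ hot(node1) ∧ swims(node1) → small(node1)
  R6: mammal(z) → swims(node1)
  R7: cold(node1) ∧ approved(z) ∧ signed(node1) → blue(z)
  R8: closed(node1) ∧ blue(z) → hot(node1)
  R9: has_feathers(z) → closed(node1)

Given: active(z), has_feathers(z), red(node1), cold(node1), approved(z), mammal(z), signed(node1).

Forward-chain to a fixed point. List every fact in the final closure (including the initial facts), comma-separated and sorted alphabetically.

active(z), approved(z), blue(z), closed(node1), cold(node1), has_feathers(z), hot(node1), mammal(z), ready(node1), red(node1), signed(node1), small(node1), swims(node1), valid(node1)

Round 1 — R4, R6, R7, R9, derive ready(node1), swims(node1), blue(z), closed(node1).
Round 2 — R1, R8, derive valid(node1), hot(node1).
Round 3 — R5, derive small(node1).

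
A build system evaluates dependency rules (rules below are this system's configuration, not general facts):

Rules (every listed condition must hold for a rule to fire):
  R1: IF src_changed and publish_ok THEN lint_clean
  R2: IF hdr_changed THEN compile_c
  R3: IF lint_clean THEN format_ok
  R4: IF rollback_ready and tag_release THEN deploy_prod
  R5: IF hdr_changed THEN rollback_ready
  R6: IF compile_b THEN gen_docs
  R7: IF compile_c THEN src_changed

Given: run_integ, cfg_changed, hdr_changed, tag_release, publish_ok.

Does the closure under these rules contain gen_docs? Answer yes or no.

Round 1 — R2, R5, derive compile_c, rollback_ready.
Round 2 — R4, R7, derive deploy_prod, src_changed.
Round 3 — R1, derive lint_clean.
Round 4 — R3, derive format_ok.
Fixed point reached. gen_docs is concluded only by R6; R6 needs compile_b (never derived).

no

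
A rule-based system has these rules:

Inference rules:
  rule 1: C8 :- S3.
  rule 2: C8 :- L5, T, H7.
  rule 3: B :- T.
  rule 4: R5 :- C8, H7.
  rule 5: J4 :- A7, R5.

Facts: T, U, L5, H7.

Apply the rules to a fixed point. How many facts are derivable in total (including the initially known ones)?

Round 1 fires rule 2, rule 3, giving C8, B.
Round 2 fires rule 4, giving R5.
Closure: {B, C8, H7, L5, R5, T, U} — 7 facts.

7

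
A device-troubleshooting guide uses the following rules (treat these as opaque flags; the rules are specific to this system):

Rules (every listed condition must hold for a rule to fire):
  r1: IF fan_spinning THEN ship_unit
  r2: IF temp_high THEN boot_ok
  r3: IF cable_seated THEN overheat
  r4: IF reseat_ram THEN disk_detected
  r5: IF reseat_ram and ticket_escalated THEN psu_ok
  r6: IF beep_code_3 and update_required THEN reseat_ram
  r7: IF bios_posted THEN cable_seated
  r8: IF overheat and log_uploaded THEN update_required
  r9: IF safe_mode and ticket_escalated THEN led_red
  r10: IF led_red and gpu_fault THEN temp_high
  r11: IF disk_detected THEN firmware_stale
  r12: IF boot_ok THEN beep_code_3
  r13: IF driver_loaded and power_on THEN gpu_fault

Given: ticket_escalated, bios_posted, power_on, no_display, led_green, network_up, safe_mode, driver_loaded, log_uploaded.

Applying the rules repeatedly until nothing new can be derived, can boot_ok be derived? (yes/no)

Round 1: r7 [IF bios_posted THEN cable_seated]; r9 [IF safe_mode and ticket_escalated THEN led_red]; r13 [IF driver_loaded and power_on THEN gpu_fault]. Adds cable_seated, led_red, gpu_fault.
Round 2: r3 [IF cable_seated THEN overheat]; r10 [IF led_red and gpu_fault THEN temp_high]. Adds overheat, temp_high.
Round 3: r2 [IF temp_high THEN boot_ok]; r8 [IF overheat and log_uploaded THEN update_required]. Adds boot_ok, update_required.
Round 4: r12 [IF boot_ok THEN beep_code_3]. Adds beep_code_3.
Round 5: r6 [IF beep_code_3 and update_required THEN reseat_ram]. Adds reseat_ram.
Round 6: r4 [IF reseat_ram THEN disk_detected]; r5 [IF reseat_ram and ticket_escalated THEN psu_ok]. Adds disk_detected, psu_ok.
Round 7: r11 [IF disk_detected THEN firmware_stale]. Adds firmware_stale.
boot_ok appears in round 3, so it is derivable.

yes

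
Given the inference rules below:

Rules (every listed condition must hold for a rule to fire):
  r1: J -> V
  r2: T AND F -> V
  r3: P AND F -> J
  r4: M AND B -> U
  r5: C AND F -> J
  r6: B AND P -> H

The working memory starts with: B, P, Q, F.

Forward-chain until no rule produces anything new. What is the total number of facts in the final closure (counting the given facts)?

Round 1: r3 [P AND F -> J]; r6 [B AND P -> H]. New: J, H.
Round 2: r1 [J -> V]. New: V.
Closure: {B, F, H, J, P, Q, V} — 7 facts.

7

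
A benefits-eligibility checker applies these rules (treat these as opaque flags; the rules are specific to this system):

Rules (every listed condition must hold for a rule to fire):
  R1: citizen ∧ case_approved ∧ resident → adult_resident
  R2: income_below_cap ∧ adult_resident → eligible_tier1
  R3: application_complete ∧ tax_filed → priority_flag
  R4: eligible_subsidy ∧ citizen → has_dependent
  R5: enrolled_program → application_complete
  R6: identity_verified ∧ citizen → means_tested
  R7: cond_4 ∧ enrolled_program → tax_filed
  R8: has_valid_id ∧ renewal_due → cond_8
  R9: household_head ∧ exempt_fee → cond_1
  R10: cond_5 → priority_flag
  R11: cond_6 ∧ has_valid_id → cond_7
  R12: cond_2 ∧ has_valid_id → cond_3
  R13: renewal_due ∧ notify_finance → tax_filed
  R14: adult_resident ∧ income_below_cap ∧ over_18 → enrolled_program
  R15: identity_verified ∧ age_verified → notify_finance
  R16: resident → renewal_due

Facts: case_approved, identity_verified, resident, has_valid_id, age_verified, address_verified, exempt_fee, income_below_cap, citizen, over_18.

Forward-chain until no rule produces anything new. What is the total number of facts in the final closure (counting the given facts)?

Round 1 — R1, R6, R15, R16, derive adult_resident, means_tested, notify_finance, renewal_due.
Round 2 — R2, R8, R13, R14, derive eligible_tier1, cond_8, tax_filed, enrolled_program.
Round 3 — R5, derive application_complete.
Round 4 — R3, derive priority_flag.
Closure: {address_verified, adult_resident, age_verified, application_complete, case_approved, citizen, cond_8, eligible_tier1, enrolled_program, exempt_fee, has_valid_id, identity_verified, income_below_cap, means_tested, notify_finance, over_18, priority_flag, renewal_due, resident, tax_filed} — 20 facts.

20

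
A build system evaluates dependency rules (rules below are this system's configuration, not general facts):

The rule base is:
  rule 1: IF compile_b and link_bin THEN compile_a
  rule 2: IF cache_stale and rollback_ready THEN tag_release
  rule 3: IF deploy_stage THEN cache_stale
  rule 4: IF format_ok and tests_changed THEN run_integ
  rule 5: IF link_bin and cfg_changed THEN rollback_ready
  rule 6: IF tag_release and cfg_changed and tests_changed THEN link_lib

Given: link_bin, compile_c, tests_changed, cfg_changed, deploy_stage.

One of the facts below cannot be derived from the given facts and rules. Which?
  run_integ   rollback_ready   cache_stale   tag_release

Round 1: rule 3 [IF deploy_stage THEN cache_stale]; rule 5 [IF link_bin and cfg_changed THEN rollback_ready]. New: cache_stale, rollback_ready.
Round 2: rule 2 [IF cache_stale and rollback_ready THEN tag_release]. New: tag_release.
Round 3: rule 6 [IF tag_release and cfg_changed and tests_changed THEN link_lib]. New: link_lib.
Derived: tag_release (round 2), cache_stale (round 1), rollback_ready (round 1). run_integ never appears in any round.

run_integ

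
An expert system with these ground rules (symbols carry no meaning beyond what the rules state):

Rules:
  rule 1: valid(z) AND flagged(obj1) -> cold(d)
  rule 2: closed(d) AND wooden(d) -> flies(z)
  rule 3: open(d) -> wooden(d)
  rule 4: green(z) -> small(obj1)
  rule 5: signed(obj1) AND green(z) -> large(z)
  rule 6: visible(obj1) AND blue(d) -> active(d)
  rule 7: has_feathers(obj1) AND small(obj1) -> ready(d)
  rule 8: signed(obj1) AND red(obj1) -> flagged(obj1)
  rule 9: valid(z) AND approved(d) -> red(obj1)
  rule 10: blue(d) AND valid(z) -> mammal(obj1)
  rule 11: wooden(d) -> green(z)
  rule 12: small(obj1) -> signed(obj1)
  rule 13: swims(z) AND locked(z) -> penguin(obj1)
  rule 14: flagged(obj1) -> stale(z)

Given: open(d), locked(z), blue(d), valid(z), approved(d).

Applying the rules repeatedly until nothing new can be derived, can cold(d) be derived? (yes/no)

[1] rule 3 [open(d) -> wooden(d)]; rule 9 [valid(z) AND approved(d) -> red(obj1)]; rule 10 [blue(d) AND valid(z) -> mammal(obj1)]. ⇒ new: wooden(d), red(obj1), mammal(obj1).
[2] rule 11 [wooden(d) -> green(z)]. ⇒ new: green(z).
[3] rule 4 [green(z) -> small(obj1)]. ⇒ new: small(obj1).
[4] rule 12 [small(obj1) -> signed(obj1)]. ⇒ new: signed(obj1).
[5] rule 5 [signed(obj1) AND green(z) -> large(z)]; rule 8 [signed(obj1) AND red(obj1) -> flagged(obj1)]. ⇒ new: large(z), flagged(obj1).
[6] rule 1 [valid(z) AND flagged(obj1) -> cold(d)]; rule 14 [flagged(obj1) -> stale(z)]. ⇒ new: cold(d), stale(z).
cold(d) appears in round 6, so it is derivable.

yes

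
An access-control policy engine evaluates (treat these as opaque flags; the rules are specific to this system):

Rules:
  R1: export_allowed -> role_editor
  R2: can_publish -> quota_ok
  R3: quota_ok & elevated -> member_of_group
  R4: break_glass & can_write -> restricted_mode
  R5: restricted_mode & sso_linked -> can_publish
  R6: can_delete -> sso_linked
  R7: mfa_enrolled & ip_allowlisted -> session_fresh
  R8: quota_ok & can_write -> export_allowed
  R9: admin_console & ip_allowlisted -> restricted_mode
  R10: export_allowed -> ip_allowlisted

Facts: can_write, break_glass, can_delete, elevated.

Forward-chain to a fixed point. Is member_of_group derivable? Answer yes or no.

Round 1: R4 [break_glass & can_write -> restricted_mode]; R6 [can_delete -> sso_linked]. Adds restricted_mode, sso_linked.
Round 2: R5 [restricted_mode & sso_linked -> can_publish]. Adds can_publish.
Round 3: R2 [can_publish -> quota_ok]. Adds quota_ok.
Round 4: R3 [quota_ok & elevated -> member_of_group]; R8 [quota_ok & can_write -> export_allowed]. Adds member_of_group, export_allowed.
Round 5: R1 [export_allowed -> role_editor]; R10 [export_allowed -> ip_allowlisted]. Adds role_editor, ip_allowlisted.
member_of_group appears in round 4, so it is derivable.

yes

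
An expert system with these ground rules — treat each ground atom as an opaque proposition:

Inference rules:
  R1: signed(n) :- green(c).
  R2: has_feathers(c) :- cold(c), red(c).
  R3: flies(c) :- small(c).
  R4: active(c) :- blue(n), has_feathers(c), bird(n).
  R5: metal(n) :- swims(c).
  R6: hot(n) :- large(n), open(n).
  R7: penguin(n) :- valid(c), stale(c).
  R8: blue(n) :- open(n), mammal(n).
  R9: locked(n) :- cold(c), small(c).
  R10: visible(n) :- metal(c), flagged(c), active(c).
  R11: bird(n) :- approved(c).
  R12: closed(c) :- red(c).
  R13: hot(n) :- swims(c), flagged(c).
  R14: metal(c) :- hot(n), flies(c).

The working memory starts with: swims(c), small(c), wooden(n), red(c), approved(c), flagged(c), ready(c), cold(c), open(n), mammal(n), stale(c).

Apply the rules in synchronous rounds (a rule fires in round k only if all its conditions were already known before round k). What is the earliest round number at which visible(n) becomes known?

Round 1: R2 [has_feathers(c) :- cold(c), red(c).]; R3 [flies(c) :- small(c).]; R5 [metal(n) :- swims(c).]; R8 [blue(n) :- open(n), mammal(n).]; R9 [locked(n) :- cold(c), small(c).]; R11 [bird(n) :- approved(c).]; R12 [closed(c) :- red(c).]; R13 [hot(n) :- swims(c), flagged(c).]. Adds has_feathers(c), flies(c), metal(n), blue(n), locked(n), bird(n), closed(c), hot(n).
Round 2: R4 [active(c) :- blue(n), has_feathers(c), bird(n).]; R14 [metal(c) :- hot(n), flies(c).]. Adds active(c), metal(c).
Round 3: R10 [visible(n) :- metal(c), flagged(c), active(c).]. Adds visible(n).
visible(n) first appears in round 3.

3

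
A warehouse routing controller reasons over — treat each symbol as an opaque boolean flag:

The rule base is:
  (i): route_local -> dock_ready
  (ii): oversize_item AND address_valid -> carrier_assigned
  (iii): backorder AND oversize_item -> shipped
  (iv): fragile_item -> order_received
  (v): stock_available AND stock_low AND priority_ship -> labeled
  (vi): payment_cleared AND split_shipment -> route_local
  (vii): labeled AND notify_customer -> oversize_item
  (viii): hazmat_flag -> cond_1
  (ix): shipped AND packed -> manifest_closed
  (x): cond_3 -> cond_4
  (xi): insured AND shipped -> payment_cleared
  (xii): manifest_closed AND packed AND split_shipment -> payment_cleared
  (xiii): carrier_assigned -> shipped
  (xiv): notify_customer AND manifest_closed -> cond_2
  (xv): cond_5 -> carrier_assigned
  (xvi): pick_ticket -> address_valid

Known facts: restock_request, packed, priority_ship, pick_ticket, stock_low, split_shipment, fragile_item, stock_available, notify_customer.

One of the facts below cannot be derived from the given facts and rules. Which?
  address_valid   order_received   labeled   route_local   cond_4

cond_4

Round 1: (iv) [fragile_item -> order_received]; (v) [stock_available AND stock_low AND priority_ship -> labeled]; (xvi) [pick_ticket -> address_valid]. Adds order_received, labeled, address_valid.
Round 2: (vii) [labeled AND notify_customer -> oversize_item]. Adds oversize_item.
Round 3: (ii) [oversize_item AND address_valid -> carrier_assigned]. Adds carrier_assigned.
Round 4: (xiii) [carrier_assigned -> shipped]. Adds shipped.
Round 5: (ix) [shipped AND packed -> manifest_closed]. Adds manifest_closed.
Round 6: (xii) [manifest_closed AND packed AND split_shipment -> payment_cleared]; (xiv) [notify_customer AND manifest_closed -> cond_2]. Adds payment_cleared, cond_2.
Round 7: (vi) [payment_cleared AND split_shipment -> route_local]. Adds route_local.
Round 8: (i) [route_local -> dock_ready]. Adds dock_ready.
Derived: route_local (round 7), order_received (round 1), address_valid (round 1), labeled (round 1). cond_4 never appears in any round.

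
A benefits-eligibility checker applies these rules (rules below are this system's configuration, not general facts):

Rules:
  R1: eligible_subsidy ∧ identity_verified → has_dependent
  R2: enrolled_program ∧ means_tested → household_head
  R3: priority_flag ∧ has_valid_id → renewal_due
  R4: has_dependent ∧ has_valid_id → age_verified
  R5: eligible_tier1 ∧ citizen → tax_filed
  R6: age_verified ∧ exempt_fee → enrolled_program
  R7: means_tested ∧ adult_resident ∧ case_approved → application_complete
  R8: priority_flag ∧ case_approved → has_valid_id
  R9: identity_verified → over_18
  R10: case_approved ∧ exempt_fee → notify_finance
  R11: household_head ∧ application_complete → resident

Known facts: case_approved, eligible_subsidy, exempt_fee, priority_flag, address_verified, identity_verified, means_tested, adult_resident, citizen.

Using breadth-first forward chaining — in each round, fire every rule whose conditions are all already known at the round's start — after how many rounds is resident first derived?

[1] R1 [eligible_subsidy ∧ identity_verified → has_dependent]; R7 [means_tested ∧ adult_resident ∧ case_approved → application_complete]; R8 [priority_flag ∧ case_approved → has_valid_id]; R9 [identity_verified → over_18]; R10 [case_approved ∧ exempt_fee → notify_finance]. ⇒ new: has_dependent, application_complete, has_valid_id, over_18, notify_finance.
[2] R3 [priority_flag ∧ has_valid_id → renewal_due]; R4 [has_dependent ∧ has_valid_id → age_verified]. ⇒ new: renewal_due, age_verified.
[3] R6 [age_verified ∧ exempt_fee → enrolled_program]. ⇒ new: enrolled_program.
[4] R2 [enrolled_program ∧ means_tested → household_head]. ⇒ new: household_head.
[5] R11 [household_head ∧ application_complete → resident]. ⇒ new: resident.
resident first appears in round 5.

5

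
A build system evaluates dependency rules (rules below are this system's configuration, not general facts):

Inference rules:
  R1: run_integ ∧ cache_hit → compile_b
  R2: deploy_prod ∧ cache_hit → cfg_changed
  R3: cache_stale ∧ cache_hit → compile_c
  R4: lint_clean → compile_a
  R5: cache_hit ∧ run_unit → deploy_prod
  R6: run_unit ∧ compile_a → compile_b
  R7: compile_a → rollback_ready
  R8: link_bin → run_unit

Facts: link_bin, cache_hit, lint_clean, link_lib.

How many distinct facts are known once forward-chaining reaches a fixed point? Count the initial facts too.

10

[1] R4 [lint_clean → compile_a]; R8 [link_bin → run_unit]. ⇒ new: compile_a, run_unit.
[2] R5 [cache_hit ∧ run_unit → deploy_prod]; R6 [run_unit ∧ compile_a → compile_b]; R7 [compile_a → rollback_ready]. ⇒ new: deploy_prod, compile_b, rollback_ready.
[3] R2 [deploy_prod ∧ cache_hit → cfg_changed]. ⇒ new: cfg_changed.
Closure: {cache_hit, cfg_changed, compile_a, compile_b, deploy_prod, link_bin, link_lib, lint_clean, rollback_ready, run_unit} — 10 facts.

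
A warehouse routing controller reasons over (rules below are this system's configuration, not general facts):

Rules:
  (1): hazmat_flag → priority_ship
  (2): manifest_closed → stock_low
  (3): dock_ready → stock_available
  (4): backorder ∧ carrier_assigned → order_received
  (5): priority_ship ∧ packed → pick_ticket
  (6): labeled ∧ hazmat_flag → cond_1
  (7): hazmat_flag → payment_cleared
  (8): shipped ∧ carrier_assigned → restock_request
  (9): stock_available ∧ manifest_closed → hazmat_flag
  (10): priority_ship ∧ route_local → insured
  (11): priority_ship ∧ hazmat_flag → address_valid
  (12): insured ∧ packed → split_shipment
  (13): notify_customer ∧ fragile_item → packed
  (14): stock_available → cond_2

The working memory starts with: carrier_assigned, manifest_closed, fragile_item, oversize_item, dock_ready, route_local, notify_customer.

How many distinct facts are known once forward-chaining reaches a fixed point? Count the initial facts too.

Round 1: (2) [manifest_closed → stock_low]; (3) [dock_ready → stock_available]; (13) [notify_customer ∧ fragile_item → packed]. Adds stock_low, stock_available, packed.
Round 2: (9) [stock_available ∧ manifest_closed → hazmat_flag]; (14) [stock_available → cond_2]. Adds hazmat_flag, cond_2.
Round 3: (1) [hazmat_flag → priority_ship]; (7) [hazmat_flag → payment_cleared]. Adds priority_ship, payment_cleared.
Round 4: (5) [priority_ship ∧ packed → pick_ticket]; (10) [priority_ship ∧ route_local → insured]; (11) [priority_ship ∧ hazmat_flag → address_valid]. Adds pick_ticket, insured, address_valid.
Round 5: (12) [insured ∧ packed → split_shipment]. Adds split_shipment.
Closure: {address_valid, carrier_assigned, cond_2, dock_ready, fragile_item, hazmat_flag, insured, manifest_closed, notify_customer, oversize_item, packed, payment_cleared, pick_ticket, priority_ship, route_local, split_shipment, stock_available, stock_low} — 18 facts.

18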